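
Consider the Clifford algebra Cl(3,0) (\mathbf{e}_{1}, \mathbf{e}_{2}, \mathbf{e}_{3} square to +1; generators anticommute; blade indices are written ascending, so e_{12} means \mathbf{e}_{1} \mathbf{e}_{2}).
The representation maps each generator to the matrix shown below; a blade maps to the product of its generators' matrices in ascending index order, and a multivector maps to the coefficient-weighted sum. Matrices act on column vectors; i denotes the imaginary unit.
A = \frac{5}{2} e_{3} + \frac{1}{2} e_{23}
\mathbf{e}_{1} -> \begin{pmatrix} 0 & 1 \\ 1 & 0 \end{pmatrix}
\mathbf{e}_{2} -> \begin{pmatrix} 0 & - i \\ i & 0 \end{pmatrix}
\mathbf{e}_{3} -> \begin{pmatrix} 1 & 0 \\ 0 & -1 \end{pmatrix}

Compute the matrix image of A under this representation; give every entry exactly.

Bivector images (products of the table entries): rho(e_{23}) = rho(\mathbf{e}_{2})rho(\mathbf{e}_{3}) = \begin{pmatrix} 0 & i \\ i & 0 \end{pmatrix}.
M = (\frac{5}{2})*rho(e_{3}) + (\frac{1}{2})*rho(e_{23}), summed entrywise:
Answer: \begin{pmatrix} \frac{5}{2} & \frac{i}{2} \\ \frac{i}{2} & - \frac{5}{2} \end{pmatrix}


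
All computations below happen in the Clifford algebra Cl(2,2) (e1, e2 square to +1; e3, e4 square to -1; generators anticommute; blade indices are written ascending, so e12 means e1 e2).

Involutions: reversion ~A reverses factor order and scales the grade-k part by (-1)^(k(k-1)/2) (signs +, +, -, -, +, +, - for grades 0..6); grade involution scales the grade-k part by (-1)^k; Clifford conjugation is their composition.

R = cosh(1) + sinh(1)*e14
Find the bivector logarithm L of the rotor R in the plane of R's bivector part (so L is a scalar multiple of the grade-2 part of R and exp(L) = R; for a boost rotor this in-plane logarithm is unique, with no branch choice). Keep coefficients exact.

The scalar part of R is cosh(1), giving the rapidity magnitude (cosh is even); the bivector part supplies orientation, its quotient by sinh of the rapidity is the plane, and L = rapidity * plane — unique in that plane, since flipping both signs leaves L unchanged.
Concretely: cosh(rapidity) = cosh(1) gives rapidity = ±1, and since rapidity/sinh(rapidity) is even the sign is immaterial: L = (rapidity/sinh(rapidity)) * <R>_2 = (1/sinh(1)) * <R>_2.
Answer: e14


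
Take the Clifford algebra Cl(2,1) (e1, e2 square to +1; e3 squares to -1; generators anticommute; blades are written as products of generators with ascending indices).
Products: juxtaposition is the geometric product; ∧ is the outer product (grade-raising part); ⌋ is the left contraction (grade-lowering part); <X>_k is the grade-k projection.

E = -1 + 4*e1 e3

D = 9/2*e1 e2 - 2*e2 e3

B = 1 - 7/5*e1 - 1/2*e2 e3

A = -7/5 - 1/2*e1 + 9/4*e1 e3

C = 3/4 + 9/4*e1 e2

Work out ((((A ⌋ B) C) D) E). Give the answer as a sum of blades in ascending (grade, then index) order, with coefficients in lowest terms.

step 1: -7/10 + 49/25*e1 + 7/10*e2 e3
step 2: -21/40 + 147/100*e1 + 441/100*e2 - 63/40*e1 e2 - 63/40*e1 e3 + 21/40*e2 e3
step 3: 483/80 - 3969/200*e1 + 1323/200*e2 - 441/50*e3 + 63/80*e1 e2 + 63/80*e1 e3 - 483/80*e2 e3 - 147/50*e1 e2 e3
step 4: -231/80 - 3087/200*e1 + 1029/200*e2 - 1764/25*e3 + 1869/80*e1 e2 + 1869/80*e1 e3 + 231/80*e2 e3 - 588/25*e1 e2 e3
Answer: -231/80 - 3087/200*e1 + 1029/200*e2 - 1764/25*e3 + 1869/80*e1 e2 + 1869/80*e1 e3 + 231/80*e2 e3 - 588/25*e1 e2 e3


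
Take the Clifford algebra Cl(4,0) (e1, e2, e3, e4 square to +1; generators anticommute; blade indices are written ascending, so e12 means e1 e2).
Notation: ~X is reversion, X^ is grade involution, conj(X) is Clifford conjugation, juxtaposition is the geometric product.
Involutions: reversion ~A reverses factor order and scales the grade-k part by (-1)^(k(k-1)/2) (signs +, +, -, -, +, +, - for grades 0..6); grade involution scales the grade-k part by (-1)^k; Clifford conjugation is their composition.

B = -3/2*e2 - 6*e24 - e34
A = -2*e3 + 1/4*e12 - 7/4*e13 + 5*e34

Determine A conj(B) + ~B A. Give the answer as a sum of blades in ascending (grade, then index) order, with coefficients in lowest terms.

first term: -5 + 3/8*e1 - 2*e4 - 1/4*e14 + 33*e23 + 21/8*e123 + 39/2*e234 + 43/4*e1234
second term: -5 + 3/8*e1 + 2*e4 + 1/4*e14 - 27*e23 - 21/8*e123 + 9/2*e234 + 43/4*e1234
Answer: -10 + 3/4*e1 + 6*e23 + 24*e234 + 43/2*e1234


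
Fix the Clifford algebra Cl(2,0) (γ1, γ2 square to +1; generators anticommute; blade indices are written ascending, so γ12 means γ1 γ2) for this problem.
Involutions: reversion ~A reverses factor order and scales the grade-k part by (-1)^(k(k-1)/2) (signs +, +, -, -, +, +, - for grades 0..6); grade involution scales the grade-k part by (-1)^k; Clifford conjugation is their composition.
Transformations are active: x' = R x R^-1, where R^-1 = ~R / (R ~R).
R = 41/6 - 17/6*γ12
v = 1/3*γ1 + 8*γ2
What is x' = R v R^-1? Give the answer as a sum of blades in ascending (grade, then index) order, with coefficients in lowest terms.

~R = 41/6 + 17/6*γ12, and R ~R = 985/18, so R^-1 = ~R / (985/18).
R v = -367/18*γ1 + 1001/18*γ2
Answer: -5344/985*γ1 + 17401/2955*γ2


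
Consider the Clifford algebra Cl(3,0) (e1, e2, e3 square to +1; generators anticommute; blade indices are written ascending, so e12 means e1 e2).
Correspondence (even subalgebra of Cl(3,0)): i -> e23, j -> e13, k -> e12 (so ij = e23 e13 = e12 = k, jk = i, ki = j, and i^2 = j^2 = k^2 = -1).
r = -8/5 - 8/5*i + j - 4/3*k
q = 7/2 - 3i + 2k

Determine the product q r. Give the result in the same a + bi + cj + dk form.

In blades: q = 7/2 + 2*e12 - 3*e23, r = -8/5 - 4/3*e12 + e13 - 8/5*e23.
Distribute q over r term by term (generator squares from the signature, products reordered to ascending indices): (7/2)*r = -28/5 - 14/3*e12 + 7/2*e13 - 28/5*e23; (2*e12)*r = 8/3 - 16/5*e12 - 16/5*e13 - 2*e23; (-3*e23)*r = -24/5 - 3*e12 - 4*e13 + 24/5*e23.
Sum: -116/15 - 163/15*e12 - 37/10*e13 - 14/5*e23; translating back through the correspondence:
Answer: -116/15 - 14/5*i - 37/10*j - 163/15*k


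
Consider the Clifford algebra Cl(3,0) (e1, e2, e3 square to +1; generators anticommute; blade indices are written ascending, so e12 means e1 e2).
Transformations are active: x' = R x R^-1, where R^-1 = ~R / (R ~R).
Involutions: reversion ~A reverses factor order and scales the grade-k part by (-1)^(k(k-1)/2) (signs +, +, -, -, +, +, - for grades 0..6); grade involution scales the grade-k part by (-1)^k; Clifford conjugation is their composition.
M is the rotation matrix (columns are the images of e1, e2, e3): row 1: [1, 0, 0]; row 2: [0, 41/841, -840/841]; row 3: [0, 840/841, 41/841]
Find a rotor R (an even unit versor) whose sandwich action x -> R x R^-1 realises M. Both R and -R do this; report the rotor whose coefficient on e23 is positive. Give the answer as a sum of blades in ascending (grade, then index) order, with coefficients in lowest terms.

Method: write R = a + b12*e12 + b13*e13 + b23*e23 with a^2 + b12^2 + b13^2 + b23^2 = 1 (so R^-1 = ~R). Expanding the columns R e_j ~R gives tr M = 4a^2 - 1 and, from the antisymmetric part, M21 - M12 = -4a*b12, M13 - M31 = 4a*b13, M32 - M23 = -4a*b23.
Here tr M = 923/841, so a^2 = (1 + tr M)/4 = 441/841 and a = ±21/29. Taking a = 21/29: M21 - M12 = 0, M13 - M31 = 0, M32 - M23 = 1680/841, giving b12 = 0, b13 = 0, b23 = -20/29, i.e. R = 21/29 - 20/29*e23.
Its e23 coefficient is negative, so report the other preimage -R.
Answer: -21/29 + 20/29*e23. Why the constraint matters: R and -R act identically through the sandwich — M has trace 923/841 either way — so only the sign condition on e23 picks one of the two preimages.


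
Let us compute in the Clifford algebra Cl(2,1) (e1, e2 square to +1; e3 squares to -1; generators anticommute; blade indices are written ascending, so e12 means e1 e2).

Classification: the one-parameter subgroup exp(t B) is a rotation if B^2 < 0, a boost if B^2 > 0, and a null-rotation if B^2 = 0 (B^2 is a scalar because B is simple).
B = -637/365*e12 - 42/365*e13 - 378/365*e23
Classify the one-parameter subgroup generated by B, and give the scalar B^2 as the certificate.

B^2 term by term: the squares give (-637/365)^2*(e12)^2 + (-42/365)^2*(e13)^2 + (-378/365)^2*(e23)^2 = 405769/133225*(-1) + 1764/133225*(+1) + 142884/133225*(+1) = -49/25 (each basis 2-blade squares to minus the product of its generators' squares); cross terms between blades sharing an index anticommute and cancel. So B^2 = -49/25.
Answer: rotation, certificate B^2 = -49/25. The invariant at work: B^2 = -49/25 is unchanged by conjugation, hence its sign classifies the subgroup whatever basis B is written in.


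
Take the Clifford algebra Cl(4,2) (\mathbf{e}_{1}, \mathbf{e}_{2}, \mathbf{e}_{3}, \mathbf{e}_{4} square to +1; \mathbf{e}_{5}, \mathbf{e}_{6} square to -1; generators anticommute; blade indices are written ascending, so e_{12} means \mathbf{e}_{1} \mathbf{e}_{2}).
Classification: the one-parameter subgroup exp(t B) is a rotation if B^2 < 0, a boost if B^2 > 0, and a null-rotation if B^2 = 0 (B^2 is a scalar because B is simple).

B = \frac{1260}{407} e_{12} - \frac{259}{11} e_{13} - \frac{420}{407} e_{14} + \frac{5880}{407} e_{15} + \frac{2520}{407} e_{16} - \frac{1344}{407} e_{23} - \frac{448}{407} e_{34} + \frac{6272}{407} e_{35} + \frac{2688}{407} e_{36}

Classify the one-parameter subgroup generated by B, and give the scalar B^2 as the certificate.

B^2 term by term: the squares give (\frac{1260}{407})^2*(e_{12})^2 + (-\frac{259}{11})^2*(e_{13})^2 + (-\frac{420}{407})^2*(e_{14})^2 + (\frac{5880}{407})^2*(e_{15})^2 + (\frac{2520}{407})^2*(e_{16})^2 + (-\frac{1344}{407})^2*(e_{23})^2 + (-\frac{448}{407})^2*(e_{34})^2 + (\frac{6272}{407})^2*(e_{35})^2 + (\frac{2688}{407})^2*(e_{36})^2 = \frac{1587600}{165649}*(-1) + \frac{67081}{121}*(-1) + \frac{176400}{165649}*(-1) + \frac{34574400}{165649}*(+1) + \frac{6350400}{165649}*(+1) + \frac{1806336}{165649}*(-1) + \frac{200704}{165649}*(-1) + \frac{39337984}{165649}*(+1) + \frac{7225344}{165649}*(+1) = -49 (each basis 2-blade squares to minus the product of its generators' squares); cross terms between blades sharing an index anticommute and cancel; the commuting (index-disjoint) pairs give grade-4 terms 2*c*c'*(blade product), which cancel blade by blade — e_{1234}: -\frac{1128960}{165649} + \frac{1128960}{165649} = 0; e_{1235}: \frac{15805440}{165649} - \frac{15805440}{165649} = 0; e_{1236}: \frac{6773760}{165649} - \frac{6773760}{165649} = 0; e_{1345}: \frac{5268480}{165649} - \frac{5268480}{165649} = 0; e_{1346}: \frac{2257920}{165649} - \frac{2257920}{165649} = 0; e_{1356}: -\frac{31610880}{165649} + \frac{31610880}{165649} = 0 — confirming B is simple. So B^2 = -49.
Answer: rotation, certificate B^2 = -49. One invariant decides it: the square -49 survives every conjugation, and its sign is exactly the classification.


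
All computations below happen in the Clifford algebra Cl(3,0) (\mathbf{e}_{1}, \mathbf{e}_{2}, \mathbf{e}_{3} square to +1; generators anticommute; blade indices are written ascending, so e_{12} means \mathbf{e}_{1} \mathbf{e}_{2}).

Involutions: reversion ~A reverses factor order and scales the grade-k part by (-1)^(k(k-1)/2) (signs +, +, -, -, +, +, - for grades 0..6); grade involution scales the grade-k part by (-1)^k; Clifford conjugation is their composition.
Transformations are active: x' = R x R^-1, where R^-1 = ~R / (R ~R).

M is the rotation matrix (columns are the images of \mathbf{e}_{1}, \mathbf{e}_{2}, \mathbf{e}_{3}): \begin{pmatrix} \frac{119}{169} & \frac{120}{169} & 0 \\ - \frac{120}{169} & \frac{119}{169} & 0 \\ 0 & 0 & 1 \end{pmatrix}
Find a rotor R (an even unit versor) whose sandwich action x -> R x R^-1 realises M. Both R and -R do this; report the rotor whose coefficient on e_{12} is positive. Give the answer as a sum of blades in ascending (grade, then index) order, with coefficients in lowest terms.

Method: write R = a + b12*e_{12} + b13*e_{13} + b23*e_{23} with a^2 + b12^2 + b13^2 + b23^2 = 1 (so R^-1 = ~R). Expanding the columns R e_j ~R gives tr M = 4a^2 - 1 and, from the antisymmetric part, M21 - M12 = -4a*b12, M13 - M31 = 4a*b13, M32 - M23 = -4a*b23.
Here tr M = \frac{407}{169}, so a^2 = (1 + tr M)/4 = \frac{144}{169} and a = ±\frac{12}{13}. Taking a = \frac{12}{13}: M21 - M12 = -\frac{240}{169}, M13 - M31 = 0, M32 - M23 = 0, giving b12 = \frac{5}{13}, b13 = 0, b23 = 0, i.e. R = \frac{12}{13} + \frac{5}{13} e_{12}.
Its e_{12} coefficient is already positive.
Answer: \frac{12}{13} + \frac{5}{13} e_{12}. Sheet selection: the two-to-one cover makes ±R indistinguishable at the matrix level (trace \frac{407}{169}), so uniqueness comes from the required sign on e_{12}.


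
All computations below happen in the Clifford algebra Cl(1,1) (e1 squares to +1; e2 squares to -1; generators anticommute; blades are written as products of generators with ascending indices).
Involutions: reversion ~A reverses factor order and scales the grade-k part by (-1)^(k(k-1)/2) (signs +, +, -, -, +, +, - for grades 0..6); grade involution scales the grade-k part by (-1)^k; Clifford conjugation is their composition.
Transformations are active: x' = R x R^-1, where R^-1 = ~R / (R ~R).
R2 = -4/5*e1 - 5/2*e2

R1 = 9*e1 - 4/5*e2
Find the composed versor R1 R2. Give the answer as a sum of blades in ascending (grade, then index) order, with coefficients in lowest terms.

Distribute over the terms of R1 (each basis-blade product reordered to ascending indices, repeated generators contracted through their squares):
(9*e1) R2 = -36/5 - 45/2*e1 e2
(-4/5*e2) R2 = -2 - 16/25*e1 e2
Summing the partial products and collecting blades:
Answer: -46/5 - 1157/50*e1 e2


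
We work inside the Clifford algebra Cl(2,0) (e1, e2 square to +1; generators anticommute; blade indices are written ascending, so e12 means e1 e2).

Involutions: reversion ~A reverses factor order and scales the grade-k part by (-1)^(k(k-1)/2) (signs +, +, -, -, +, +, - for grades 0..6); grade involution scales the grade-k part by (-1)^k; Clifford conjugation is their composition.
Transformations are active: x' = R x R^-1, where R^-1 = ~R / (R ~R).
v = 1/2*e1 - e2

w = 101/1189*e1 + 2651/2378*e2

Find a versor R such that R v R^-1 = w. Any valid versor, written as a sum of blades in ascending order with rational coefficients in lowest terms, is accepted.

Why this works: both vectors square to 5/4, so q(v) = q(w) and R = v + w = 1391/2378*e1 + 273/2378*e2 carries v to w — its own direction survives, the complement (v - w)/2 flips.
Answer: 1391/2378*e1 + 273/2378*e2


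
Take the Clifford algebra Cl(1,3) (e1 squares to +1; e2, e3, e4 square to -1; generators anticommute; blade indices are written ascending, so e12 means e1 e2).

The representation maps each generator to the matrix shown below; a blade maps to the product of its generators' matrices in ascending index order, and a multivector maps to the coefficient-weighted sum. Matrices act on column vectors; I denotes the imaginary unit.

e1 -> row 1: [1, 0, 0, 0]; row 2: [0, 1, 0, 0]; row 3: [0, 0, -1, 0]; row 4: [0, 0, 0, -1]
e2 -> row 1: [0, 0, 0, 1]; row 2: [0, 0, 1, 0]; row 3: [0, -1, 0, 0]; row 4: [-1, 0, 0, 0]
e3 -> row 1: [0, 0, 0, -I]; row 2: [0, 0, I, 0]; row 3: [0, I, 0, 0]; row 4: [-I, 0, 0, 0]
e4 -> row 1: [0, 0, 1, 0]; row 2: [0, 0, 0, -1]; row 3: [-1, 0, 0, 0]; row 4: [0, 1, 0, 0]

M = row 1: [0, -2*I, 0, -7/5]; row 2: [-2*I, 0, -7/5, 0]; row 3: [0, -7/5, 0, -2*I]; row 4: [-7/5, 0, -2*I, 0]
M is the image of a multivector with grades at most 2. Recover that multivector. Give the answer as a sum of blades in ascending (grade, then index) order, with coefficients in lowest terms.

Method: the blade images are trace-orthogonal — tr(rho(e_A) rho(e_B)^-1) = 4 if A = B and 0 otherwise — and rho(e_A)^-1 = (e_A)^2 * rho(e_A) with (e_A)^2 = +1 or -1, so the coefficient of e_A in the preimage is (e_A)^2 * tr(M rho(e_A))/4.
Nonzero projections over blades of grade <= 2: e12: (e12)^2 = +1, tr(M rho(e12)) = -28/5, coefficient -7/5; e34: (e34)^2 = -1, tr(M rho(e34)) = -8, coefficient 2. Every other blade of grade <= 2 projects to 0.
Answer: -7/5*e12 + 2*e34


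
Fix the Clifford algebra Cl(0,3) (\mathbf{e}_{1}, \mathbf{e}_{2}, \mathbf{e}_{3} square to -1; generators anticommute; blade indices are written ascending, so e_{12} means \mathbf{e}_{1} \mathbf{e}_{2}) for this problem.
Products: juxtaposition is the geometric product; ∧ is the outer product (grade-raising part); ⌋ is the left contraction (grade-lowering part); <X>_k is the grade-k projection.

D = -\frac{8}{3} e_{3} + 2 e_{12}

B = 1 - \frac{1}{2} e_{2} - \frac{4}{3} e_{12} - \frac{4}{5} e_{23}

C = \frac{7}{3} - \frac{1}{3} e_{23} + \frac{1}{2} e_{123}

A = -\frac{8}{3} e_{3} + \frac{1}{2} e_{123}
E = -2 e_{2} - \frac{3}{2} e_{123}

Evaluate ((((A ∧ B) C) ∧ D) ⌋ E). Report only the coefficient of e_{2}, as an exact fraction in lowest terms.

step 1: -\frac{8}{3} e_{3} - \frac{4}{3} e_{23} + \frac{73}{18} e_{123}
step 2: \frac{19}{12} + \frac{109}{54} e_{1} + \frac{8}{9} e_{2} - \frac{56}{9} e_{3} + \frac{4}{3} e_{12} - \frac{28}{9} e_{23} + \frac{511}{54} e_{123}
step 3: -\frac{38}{9} e_{3} + \frac{19}{6} e_{12} - \frac{436}{81} e_{13} - \frac{64}{27} e_{23} - 16 e_{123}
step 4: 24 - \frac{32}{9} e_{1} + \frac{218}{27} e_{2} + \frac{19}{4} e_{3} - \frac{19}{3} e_{12}
Answer: \frac{218}{27}


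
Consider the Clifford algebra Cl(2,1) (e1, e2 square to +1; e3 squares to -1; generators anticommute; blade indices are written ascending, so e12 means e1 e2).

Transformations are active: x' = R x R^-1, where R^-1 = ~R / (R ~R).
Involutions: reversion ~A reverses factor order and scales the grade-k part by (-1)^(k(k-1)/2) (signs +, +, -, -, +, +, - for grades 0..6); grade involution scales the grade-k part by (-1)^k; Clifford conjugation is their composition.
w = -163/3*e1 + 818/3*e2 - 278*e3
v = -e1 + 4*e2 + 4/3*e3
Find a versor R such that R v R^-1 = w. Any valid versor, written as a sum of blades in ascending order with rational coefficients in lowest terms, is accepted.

R = v + w = -166/3*e1 + 830/3*e2 - 830/3*e3 works: the equal norms (137/9) guarantee its sandwich swaps v into w.
Answer: -166/3*e1 + 830/3*e2 - 830/3*e3


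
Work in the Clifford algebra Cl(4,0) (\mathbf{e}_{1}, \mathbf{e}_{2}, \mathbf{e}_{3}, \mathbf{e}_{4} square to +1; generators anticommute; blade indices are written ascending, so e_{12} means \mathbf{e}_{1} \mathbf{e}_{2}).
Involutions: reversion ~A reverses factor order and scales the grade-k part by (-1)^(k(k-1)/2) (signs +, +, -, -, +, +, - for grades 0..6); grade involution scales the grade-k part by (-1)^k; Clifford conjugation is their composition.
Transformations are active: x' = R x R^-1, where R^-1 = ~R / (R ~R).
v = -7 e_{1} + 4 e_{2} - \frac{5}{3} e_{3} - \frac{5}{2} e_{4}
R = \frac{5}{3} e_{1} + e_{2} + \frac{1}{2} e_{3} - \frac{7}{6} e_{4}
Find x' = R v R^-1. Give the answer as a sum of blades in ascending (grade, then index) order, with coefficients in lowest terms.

~R = \frac{5}{3} e_{1} + e_{2} + \frac{1}{2} e_{3} - \frac{7}{6} e_{4}, and R ~R = \frac{97}{18}, so R^-1 = ~R / (\frac{97}{18}).
R v = -\frac{67}{12} + \frac{41}{3} e_{12} + \frac{13}{18} e_{13} - \frac{37}{3} e_{14} - \frac{11}{3} e_{23} + \frac{13}{6} e_{24} - \frac{115}{36} e_{34}
Answer: \frac{344}{97} e_{1} - \frac{589}{97} e_{2} + \frac{367}{582} e_{3} + \frac{477}{97} e_{4}


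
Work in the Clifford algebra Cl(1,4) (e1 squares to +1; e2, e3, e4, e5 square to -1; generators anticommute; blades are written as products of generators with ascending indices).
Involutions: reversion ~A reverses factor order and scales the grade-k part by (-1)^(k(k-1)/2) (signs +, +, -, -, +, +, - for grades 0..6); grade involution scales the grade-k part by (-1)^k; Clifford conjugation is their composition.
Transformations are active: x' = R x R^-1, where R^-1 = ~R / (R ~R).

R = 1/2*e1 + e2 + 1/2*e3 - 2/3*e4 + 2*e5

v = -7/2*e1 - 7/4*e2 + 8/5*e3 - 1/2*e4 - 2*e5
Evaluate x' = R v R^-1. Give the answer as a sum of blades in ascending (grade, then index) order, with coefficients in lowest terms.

~R = 1/2*e1 + e2 + 1/2*e3 - 2/3*e4 + 2*e5, and R ~R = -49/9, so R^-1 = ~R / (-49/9).
R v = 43/15 + 21/8*e1 e2 + 51/20*e1 e3 - 31/12*e1 e4 + 6*e1 e5 + 99/40*e2 e3 - 5/3*e2 e4 + 3/2*e2 e5 + 49/60*e3 e4 - 21/5*e3 e5 + 7/3*e4 e5
Answer: 1457/490*e1 + 683/980*e2 - 521/245*e3 + 589/490*e4 - 26/245*e5


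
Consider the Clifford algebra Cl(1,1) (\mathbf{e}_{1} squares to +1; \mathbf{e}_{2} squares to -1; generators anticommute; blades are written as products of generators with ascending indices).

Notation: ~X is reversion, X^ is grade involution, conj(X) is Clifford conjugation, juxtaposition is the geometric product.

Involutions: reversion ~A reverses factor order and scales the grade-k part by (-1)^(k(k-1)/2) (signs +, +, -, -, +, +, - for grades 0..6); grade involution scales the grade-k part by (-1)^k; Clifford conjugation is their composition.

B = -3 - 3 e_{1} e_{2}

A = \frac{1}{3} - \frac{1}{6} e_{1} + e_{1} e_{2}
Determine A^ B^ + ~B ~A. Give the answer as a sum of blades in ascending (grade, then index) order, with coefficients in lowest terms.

first term: -4 - \frac{1}{2} e_{1} - \frac{1}{2} e_{2} - 4 e_{1} e_{2}
second term: -4 + \frac{1}{2} e_{1} + \frac{1}{2} e_{2} + 4 e_{1} e_{2}
Answer: -8


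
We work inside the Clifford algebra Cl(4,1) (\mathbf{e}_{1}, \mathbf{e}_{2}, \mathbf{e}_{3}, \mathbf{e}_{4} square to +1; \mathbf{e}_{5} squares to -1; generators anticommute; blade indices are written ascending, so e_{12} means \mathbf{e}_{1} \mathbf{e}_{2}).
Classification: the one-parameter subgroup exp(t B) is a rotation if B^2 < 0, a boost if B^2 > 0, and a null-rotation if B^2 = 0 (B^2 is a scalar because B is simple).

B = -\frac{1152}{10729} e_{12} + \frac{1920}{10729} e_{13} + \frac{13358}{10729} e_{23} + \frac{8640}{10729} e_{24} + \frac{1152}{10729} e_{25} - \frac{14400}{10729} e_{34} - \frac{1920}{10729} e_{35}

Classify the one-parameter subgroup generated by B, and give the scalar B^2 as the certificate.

B^2 term by term: the squares give (-\frac{1152}{10729})^2*(e_{12})^2 + (\frac{1920}{10729})^2*(e_{13})^2 + (\frac{13358}{10729})^2*(e_{23})^2 + (\frac{8640}{10729})^2*(e_{24})^2 + (\frac{1152}{10729})^2*(e_{25})^2 + (-\frac{14400}{10729})^2*(e_{34})^2 + (-\frac{1920}{10729})^2*(e_{35})^2 = \frac{1327104}{115111441}*(-1) + \frac{3686400}{115111441}*(-1) + \frac{178436164}{115111441}*(-1) + \frac{74649600}{115111441}*(-1) + \frac{1327104}{115111441}*(+1) + \frac{207360000}{115111441}*(-1) + \frac{3686400}{115111441}*(+1) = -4 (each basis 2-blade squares to minus the product of its generators' squares); cross terms between blades sharing an index anticommute and cancel; the commuting (index-disjoint) pairs give grade-4 terms 2*c*c'*(blade product), which cancel blade by blade — e_{1234}: \frac{33177600}{115111441} - \frac{33177600}{115111441} = 0; e_{1235}: \frac{4423680}{115111441} - \frac{4423680}{115111441} = 0; e_{2345}: \frac{33177600}{115111441} - \frac{33177600}{115111441} = 0 — confirming B is simple. So B^2 = -4.
Answer: rotation, certificate B^2 = -4. The scalar -4 is the complete invariant here: its sign names the subgroup type.


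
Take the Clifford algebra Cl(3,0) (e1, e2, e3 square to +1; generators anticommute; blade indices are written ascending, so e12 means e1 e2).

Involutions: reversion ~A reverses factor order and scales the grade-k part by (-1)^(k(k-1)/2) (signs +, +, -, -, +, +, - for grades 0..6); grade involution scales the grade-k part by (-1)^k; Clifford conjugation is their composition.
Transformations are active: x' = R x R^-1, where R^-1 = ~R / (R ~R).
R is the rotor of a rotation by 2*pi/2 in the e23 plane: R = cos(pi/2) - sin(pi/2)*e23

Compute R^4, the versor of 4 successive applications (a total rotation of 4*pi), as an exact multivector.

Rotor phase runs at HALF the rotation angle; powers of one rotor simply add phase, so after 4 steps in e23 the phase is 4*pi/2 = 2*pi and R^4 = cos(2*pi) - sin(2*pi)*e23.
cos(2*pi) = 1 and sin(2*pi) = 0, so R^4 = 1. The total rotation 4*pi is 2 full turns, so every vector returns to itself, yet the rotor is +1, back on the identity sheet (an even number of 2*pi turns).
Answer: 1


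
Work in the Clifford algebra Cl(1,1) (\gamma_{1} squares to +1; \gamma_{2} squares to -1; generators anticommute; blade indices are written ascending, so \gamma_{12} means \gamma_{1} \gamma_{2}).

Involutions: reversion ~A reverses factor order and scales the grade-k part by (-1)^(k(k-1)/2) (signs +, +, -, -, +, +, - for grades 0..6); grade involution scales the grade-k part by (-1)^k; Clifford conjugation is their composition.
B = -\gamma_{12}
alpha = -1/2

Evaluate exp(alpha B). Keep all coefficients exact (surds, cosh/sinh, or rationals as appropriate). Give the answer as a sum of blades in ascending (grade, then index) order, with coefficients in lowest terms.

B^2 = (-1)^2*(\gamma_{12})^2 = 1*(+1) = 1 (a basis 2-blade squares to minus the product of its generators' squares).
B^2 = 1 — the series telescopes hyperbolically here: l = 1, alpha*l = - \frac{1}{2}, so exp(alpha B) = cosh(- \frac{1}{2}) + (sinh(- \frac{1}{2})/1)*B = \cosh{\left(\frac{1}{2} \right)} + (- \sinh{\left(\frac{1}{2} \right)})*B.
Answer: \cosh{\left(\frac{1}{2} \right)} + \sinh{\left(\frac{1}{2} \right)} \gamma_{12}


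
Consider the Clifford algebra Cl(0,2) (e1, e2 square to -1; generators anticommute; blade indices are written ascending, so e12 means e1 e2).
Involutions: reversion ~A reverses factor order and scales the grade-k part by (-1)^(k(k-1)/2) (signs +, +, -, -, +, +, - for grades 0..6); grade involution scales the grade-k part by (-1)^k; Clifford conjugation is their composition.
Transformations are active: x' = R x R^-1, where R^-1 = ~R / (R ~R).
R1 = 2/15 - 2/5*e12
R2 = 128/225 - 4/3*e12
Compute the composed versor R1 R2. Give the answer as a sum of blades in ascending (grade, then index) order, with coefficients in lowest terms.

Distribute over the terms of R1 (each basis-blade product reordered to ascending indices, repeated generators contracted through their squares):
(2/15) R2 = 256/3375 - 8/45*e12
(-2/5*e12) R2 = -8/15 - 256/1125*e12
Summing the partial products and collecting blades:
Answer: -1544/3375 - 152/375*e12


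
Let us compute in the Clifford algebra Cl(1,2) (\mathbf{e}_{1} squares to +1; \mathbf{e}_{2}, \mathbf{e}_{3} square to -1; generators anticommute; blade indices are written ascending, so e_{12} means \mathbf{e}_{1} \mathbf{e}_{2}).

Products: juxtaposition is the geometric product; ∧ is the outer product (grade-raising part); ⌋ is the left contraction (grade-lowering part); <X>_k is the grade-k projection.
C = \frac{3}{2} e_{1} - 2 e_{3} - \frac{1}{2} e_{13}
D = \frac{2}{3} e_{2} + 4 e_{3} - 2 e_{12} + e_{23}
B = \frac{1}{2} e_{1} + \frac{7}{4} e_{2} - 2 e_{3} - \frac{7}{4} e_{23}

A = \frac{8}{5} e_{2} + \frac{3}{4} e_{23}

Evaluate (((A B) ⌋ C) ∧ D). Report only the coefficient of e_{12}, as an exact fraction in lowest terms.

step 1: -\frac{119}{80} + \frac{3}{2} e_{2} + \frac{329}{80} e_{3} - \frac{4}{5} e_{12} - \frac{16}{5} e_{23} + \frac{3}{8} e_{123}
step 2: \frac{329}{40} - \frac{343}{80} e_{1} + \frac{119}{40} e_{3} + \frac{119}{160} e_{13}
step 3: \frac{329}{60} e_{2} + \frac{329}{10} e_{3} - \frac{2317}{120} e_{12} - \frac{343}{20} e_{13} + \frac{749}{120} e_{23} - \frac{161}{15} e_{123}
Answer: -\frac{2317}{120}


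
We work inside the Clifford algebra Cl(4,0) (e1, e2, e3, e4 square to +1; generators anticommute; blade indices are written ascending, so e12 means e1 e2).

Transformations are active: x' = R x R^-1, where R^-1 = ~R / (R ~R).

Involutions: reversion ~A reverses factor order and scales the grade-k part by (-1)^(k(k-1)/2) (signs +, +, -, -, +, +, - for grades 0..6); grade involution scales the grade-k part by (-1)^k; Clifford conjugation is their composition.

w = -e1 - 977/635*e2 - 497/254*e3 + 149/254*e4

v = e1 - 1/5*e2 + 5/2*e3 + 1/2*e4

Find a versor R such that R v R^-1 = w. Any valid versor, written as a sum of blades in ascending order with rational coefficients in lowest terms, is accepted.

R = v + w = -1104/635*e2 + 69/127*e3 + 138/127*e4 works: the equal norms (377/50) guarantee its sandwich swaps v into w.
Answer: -1104/635*e2 + 69/127*e3 + 138/127*e4


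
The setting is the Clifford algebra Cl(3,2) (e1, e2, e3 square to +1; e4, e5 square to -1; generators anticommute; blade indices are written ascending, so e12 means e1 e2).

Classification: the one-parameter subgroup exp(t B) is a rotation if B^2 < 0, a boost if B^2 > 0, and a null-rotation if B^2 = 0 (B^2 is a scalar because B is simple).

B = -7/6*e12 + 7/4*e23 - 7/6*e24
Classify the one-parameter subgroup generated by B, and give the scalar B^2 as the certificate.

B^2 term by term: the squares give (-7/6)^2*(e12)^2 + (7/4)^2*(e23)^2 + (-7/6)^2*(e24)^2 = 49/36*(-1) + 49/16*(-1) + 49/36*(+1) = -49/16 (each basis 2-blade squares to minus the product of its generators' squares); cross terms between blades sharing an index anticommute and cancel. So B^2 = -49/16.
Answer: rotation, certificate B^2 = -49/16. No conjugation can change B^2 = -49/16; the sign gives the class.


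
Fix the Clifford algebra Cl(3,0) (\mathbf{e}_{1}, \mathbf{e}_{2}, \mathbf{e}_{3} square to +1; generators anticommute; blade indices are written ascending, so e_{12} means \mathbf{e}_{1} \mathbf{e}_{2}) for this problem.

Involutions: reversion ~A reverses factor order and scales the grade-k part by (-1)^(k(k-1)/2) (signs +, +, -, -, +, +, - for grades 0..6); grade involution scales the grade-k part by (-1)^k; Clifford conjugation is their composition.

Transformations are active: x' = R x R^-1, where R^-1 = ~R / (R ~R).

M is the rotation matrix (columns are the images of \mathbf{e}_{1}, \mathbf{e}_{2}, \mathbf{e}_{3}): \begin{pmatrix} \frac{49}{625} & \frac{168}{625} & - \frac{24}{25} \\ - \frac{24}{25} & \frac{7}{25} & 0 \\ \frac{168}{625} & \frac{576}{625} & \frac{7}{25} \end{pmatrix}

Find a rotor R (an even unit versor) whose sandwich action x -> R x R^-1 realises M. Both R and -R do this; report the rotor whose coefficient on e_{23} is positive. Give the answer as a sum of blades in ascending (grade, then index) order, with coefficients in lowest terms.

Method: write R = a + b12*e_{12} + b13*e_{13} + b23*e_{23} with a^2 + b12^2 + b13^2 + b23^2 = 1 (so R^-1 = ~R). Expanding the columns R e_j ~R gives tr M = 4a^2 - 1 and, from the antisymmetric part, M21 - M12 = -4a*b12, M13 - M31 = 4a*b13, M32 - M23 = -4a*b23.
Here tr M = \frac{399}{625}, so a^2 = (1 + tr M)/4 = \frac{256}{625} and a = ±\frac{16}{25}. Taking a = \frac{16}{25}: M21 - M12 = -\frac{768}{625}, M13 - M31 = -\frac{768}{625}, M32 - M23 = \frac{576}{625}, giving b12 = \frac{12}{25}, b13 = -\frac{12}{25}, b23 = -\frac{9}{25}, i.e. R = \frac{16}{25} + \frac{12}{25} e_{12} - \frac{12}{25} e_{13} - \frac{9}{25} e_{23}.
Its e_{23} coefficient is negative, so report the other preimage -R.
Answer: -\frac{16}{25} - \frac{12}{25} e_{12} + \frac{12}{25} e_{13} + \frac{9}{25} e_{23}. Uniqueness: Spin(3) -> SO(3) maps R and -R to the same rotation of trace \frac{399}{625}; fixing the sign of the e_{23} coefficient removes the ambiguity.


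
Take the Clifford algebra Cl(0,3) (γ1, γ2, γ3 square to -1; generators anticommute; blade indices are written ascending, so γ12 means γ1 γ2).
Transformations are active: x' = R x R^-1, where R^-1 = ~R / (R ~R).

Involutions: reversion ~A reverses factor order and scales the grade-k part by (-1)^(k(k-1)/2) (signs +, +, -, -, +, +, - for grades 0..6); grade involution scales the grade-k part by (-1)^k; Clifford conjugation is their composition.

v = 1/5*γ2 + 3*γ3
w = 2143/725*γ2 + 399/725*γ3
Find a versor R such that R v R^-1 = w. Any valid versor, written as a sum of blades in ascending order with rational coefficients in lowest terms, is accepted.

Take R = v + w = 2288/725*γ2 + 2574/725*γ3. Because q(v) = q(w) = -226/25, conjugation by R sends v exactly to w.
Answer: 2288/725*γ2 + 2574/725*γ3


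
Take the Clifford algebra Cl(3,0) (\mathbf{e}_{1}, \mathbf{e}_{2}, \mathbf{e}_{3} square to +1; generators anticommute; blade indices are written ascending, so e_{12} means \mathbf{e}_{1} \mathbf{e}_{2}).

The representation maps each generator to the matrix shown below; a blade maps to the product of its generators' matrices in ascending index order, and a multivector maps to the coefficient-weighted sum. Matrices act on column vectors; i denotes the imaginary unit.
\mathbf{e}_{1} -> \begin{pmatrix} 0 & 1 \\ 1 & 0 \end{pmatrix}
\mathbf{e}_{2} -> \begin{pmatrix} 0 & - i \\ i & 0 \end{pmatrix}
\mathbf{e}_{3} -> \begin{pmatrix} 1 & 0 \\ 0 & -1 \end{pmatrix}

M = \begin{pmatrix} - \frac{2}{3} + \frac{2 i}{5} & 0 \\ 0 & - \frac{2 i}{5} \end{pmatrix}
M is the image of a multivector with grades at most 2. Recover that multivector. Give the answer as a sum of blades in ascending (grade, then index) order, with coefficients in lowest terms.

Method: 1, rho(e_{1}), rho(e_{2}), rho(e_{3}) form a trace-orthogonal basis of the 2x2 complex matrices (tr(X Y) = 2 if X = Y, else 0), so M = m0*1 + m1*rho(e_{1}) + m2*rho(e_{2}) + m3*rho(e_{3}) with m0 = tr(M)/2 = - \frac{1}{3}, m1 = tr(M rho(e_{1}))/2 = 0, m2 = tr(M rho(e_{2}))/2 = 0, m3 = tr(M rho(e_{3}))/2 = - \frac{1}{3} + \frac{2 i}{5}.
Multiplying table entries, the bivector images are rho(e_{12}) = i*rho(e_{3}), rho(e_{13}) = -i*rho(e_{2}), rho(e_{23}) = i*rho(e_{1}); with real blade coefficients the real parts of m0..m3 are the coefficients of 1, e_{1}, e_{2}, e_{3} and the imaginary parts give the bivectors (e_{23}: Im m1, e_{13}: -Im m2, e_{12}: Im m3).
Answer: -\frac{1}{3} - \frac{1}{3} e_{3} + \frac{2}{5} e_{12}


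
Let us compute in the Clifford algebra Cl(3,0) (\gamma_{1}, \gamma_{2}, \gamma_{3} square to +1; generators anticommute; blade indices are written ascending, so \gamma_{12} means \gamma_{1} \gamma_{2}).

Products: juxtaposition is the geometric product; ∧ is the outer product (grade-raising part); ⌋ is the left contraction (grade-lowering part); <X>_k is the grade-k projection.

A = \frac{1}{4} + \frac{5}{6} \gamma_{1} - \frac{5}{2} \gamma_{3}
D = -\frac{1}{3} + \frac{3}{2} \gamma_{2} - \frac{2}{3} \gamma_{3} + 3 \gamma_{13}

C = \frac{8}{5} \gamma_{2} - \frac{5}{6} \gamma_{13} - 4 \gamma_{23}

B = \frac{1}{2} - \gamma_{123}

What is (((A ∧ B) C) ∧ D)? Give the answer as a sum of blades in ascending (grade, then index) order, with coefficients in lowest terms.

step 1: \frac{1}{8} + \frac{5}{12} \gamma_{1} - \frac{5}{4} \gamma_{3} - \frac{1}{4} \gamma_{123}
step 2: -\frac{49}{24} \gamma_{1} - \frac{551}{120} \gamma_{2} - \frac{25}{72} \gamma_{3} + \frac{2}{3} \gamma_{12} + \frac{71}{240} \gamma_{13} + \frac{3}{2} \gamma_{23} - \frac{5}{3} \gamma_{123}
step 3: \frac{49}{72} \gamma_{1} + \frac{551}{360} \gamma_{2} + \frac{25}{216} \gamma_{3} - \frac{473}{144} \gamma_{12} + \frac{101}{80} \gamma_{13} + \frac{2219}{720} \gamma_{23} + \frac{19357}{1440} \gamma_{123}
Answer: \frac{49}{72} \gamma_{1} + \frac{551}{360} \gamma_{2} + \frac{25}{216} \gamma_{3} - \frac{473}{144} \gamma_{12} + \frac{101}{80} \gamma_{13} + \frac{2219}{720} \gamma_{23} + \frac{19357}{1440} \gamma_{123}


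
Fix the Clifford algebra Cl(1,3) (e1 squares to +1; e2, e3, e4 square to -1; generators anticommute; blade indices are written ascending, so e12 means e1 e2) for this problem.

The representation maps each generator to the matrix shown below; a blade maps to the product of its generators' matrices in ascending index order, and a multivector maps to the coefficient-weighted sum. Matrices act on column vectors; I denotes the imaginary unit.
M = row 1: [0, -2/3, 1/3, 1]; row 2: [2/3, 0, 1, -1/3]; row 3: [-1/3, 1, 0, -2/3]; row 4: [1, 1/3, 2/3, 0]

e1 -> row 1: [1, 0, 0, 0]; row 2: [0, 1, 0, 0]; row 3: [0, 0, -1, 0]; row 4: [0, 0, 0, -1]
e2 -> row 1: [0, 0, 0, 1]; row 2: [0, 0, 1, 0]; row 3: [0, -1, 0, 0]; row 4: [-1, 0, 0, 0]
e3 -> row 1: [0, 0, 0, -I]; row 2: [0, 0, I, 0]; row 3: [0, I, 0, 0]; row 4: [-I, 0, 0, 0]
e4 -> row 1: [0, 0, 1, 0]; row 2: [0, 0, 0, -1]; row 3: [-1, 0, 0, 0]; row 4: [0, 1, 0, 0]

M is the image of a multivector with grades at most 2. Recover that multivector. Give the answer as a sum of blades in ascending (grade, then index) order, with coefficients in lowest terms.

Method: the blade images are trace-orthogonal — tr(rho(e_A) rho(e_B)^-1) = 4 if A = B and 0 otherwise — and rho(e_A)^-1 = (e_A)^2 * rho(e_A) with (e_A)^2 = +1 or -1, so the coefficient of e_A in the preimage is (e_A)^2 * tr(M rho(e_A))/4.
Nonzero projections over blades of grade <= 2: e4: (e4)^2 = -1, tr(M rho(e4)) = -4/3, coefficient 1/3; e12: (e12)^2 = +1, tr(M rho(e12)) = 4, coefficient 1; e24: (e24)^2 = -1, tr(M rho(e24)) = 8/3, coefficient -2/3. Every other blade of grade <= 2 projects to 0.
Answer: 1/3*e4 + e12 - 2/3*e24


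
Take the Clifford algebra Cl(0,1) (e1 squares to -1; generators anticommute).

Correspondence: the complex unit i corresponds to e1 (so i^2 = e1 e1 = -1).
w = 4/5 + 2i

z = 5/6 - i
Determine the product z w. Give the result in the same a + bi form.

In blades: z = 5/6 - e1, w = 4/5 + 2*e1.
Distribute z over w term by term (generator squares from the signature, products reordered to ascending indices): (5/6)*w = 2/3 + 5/3*e1; (-e1)*w = 2 - 4/5*e1.
Sum: 8/3 + 13/15*e1; translating back through the correspondence:
Answer: 8/3 + 13/15*i


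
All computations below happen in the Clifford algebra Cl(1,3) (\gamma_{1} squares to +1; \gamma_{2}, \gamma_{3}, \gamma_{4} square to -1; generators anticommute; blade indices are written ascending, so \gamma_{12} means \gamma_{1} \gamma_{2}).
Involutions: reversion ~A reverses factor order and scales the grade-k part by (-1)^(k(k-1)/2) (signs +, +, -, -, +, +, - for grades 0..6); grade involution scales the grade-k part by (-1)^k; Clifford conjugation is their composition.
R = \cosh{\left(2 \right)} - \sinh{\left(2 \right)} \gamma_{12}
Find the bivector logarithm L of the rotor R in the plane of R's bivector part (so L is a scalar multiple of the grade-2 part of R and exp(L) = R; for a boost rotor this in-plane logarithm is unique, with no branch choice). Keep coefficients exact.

The scalar part of R is \cosh{\left(2 \right)}, giving the rapidity magnitude (cosh is even); the bivector part supplies orientation, its quotient by sinh of the rapidity is the plane, and L = rapidity * plane — unique in that plane, since flipping both signs leaves L unchanged.
Concretely: cosh(rapidity) = \cosh{\left(2 \right)} gives rapidity = ±2, and since rapidity/sinh(rapidity) is even the sign is immaterial: L = (rapidity/sinh(rapidity)) * <R>_2 = (\frac{2}{\sinh{\left(2 \right)}}) * <R>_2.
Answer: -2 \gamma_{12}


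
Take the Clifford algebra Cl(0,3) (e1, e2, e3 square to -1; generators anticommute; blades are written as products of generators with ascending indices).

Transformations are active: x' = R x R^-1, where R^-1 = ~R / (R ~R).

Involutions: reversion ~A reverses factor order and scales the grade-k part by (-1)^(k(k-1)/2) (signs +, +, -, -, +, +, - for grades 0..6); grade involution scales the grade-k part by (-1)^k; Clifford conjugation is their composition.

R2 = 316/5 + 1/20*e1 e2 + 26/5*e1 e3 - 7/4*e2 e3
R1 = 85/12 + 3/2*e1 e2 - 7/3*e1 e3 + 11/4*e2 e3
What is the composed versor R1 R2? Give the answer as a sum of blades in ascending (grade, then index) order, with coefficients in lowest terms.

Distribute over the terms of R1 (each basis-blade product reordered to ascending indices, repeated generators contracted through their squares):
(85/12) R2 = 1343/3 + 17/48*e1 e2 + 221/6*e1 e3 - 595/48*e2 e3
(3/2*e1 e2) R2 = -3/40 + 474/5*e1 e2 + 21/8*e1 e3 + 39/5*e2 e3
(-7/3*e1 e3) R2 = 182/15 + 49/12*e1 e2 - 2212/15*e1 e3 + 7/60*e2 e3
(11/4*e2 e3) R2 = 77/16 - 143/10*e1 e2 + 11/80*e1 e3 + 869/5*e2 e3
Summing the partial products and collecting blades:
Answer: 37163/80 + 1359/16*e1 e2 - 25889/240*e1 e3 + 40637/240*e2 e3


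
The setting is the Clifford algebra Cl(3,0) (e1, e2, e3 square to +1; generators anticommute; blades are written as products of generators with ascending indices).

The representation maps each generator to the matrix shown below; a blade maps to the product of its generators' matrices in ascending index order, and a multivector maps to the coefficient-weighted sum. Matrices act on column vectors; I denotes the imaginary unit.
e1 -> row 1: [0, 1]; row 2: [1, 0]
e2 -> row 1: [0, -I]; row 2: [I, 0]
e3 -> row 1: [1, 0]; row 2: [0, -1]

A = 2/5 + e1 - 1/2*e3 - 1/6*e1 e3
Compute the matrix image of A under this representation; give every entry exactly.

Bivector images (products of the table entries): rho(e1 e3) = rho(e1)rho(e3) = row 1: [0, -1]; row 2: [1, 0].
M = (2/5)*1 + (1)*rho(e1) + (-1/2)*rho(e3) + (-1/6)*rho(e1 e3), summed entrywise (1 is the identity matrix):
Answer: row 1: [-1/10, 7/6]; row 2: [5/6, 9/10]
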